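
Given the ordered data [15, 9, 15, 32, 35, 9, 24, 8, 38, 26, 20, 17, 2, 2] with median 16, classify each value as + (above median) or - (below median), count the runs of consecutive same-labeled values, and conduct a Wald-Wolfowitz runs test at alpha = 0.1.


Step 1: Compute median = 16; label A = above, B = below.
Labels in order: BBBAABABAAAABB  (n_A = 7, n_B = 7)
Step 2: Count runs R = 7.
Step 3: Under H0 (random ordering), E[R] = 2*n_A*n_B/(n_A+n_B) + 1 = 2*7*7/14 + 1 = 8.0000.
        Var[R] = 2*n_A*n_B*(2*n_A*n_B - n_A - n_B) / ((n_A+n_B)^2 * (n_A+n_B-1)) = 8232/2548 = 3.2308.
        SD[R] = 1.7974.
Step 4: Continuity-corrected z = (R + 0.5 - E[R]) / SD[R] = (7 + 0.5 - 8.0000) / 1.7974 = -0.2782.
Step 5: Two-sided p-value via normal approximation = 2*(1 - Phi(|z|)) = 0.780879.
Step 6: alpha = 0.1. fail to reject H0.

R = 7, z = -0.2782, p = 0.780879, fail to reject H0.


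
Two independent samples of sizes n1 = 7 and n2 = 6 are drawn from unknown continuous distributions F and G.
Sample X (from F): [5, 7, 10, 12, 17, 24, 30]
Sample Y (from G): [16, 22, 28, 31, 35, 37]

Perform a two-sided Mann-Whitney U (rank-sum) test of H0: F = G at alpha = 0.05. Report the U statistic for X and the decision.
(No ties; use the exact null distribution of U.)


Step 1: Combine and sort all 13 observations; assign midranks.
sorted (value, group): (5,X), (7,X), (10,X), (12,X), (16,Y), (17,X), (22,Y), (24,X), (28,Y), (30,X), (31,Y), (35,Y), (37,Y)
ranks: 5->1, 7->2, 10->3, 12->4, 16->5, 17->6, 22->7, 24->8, 28->9, 30->10, 31->11, 35->12, 37->13
Step 2: Rank sum for X: R1 = 1 + 2 + 3 + 4 + 6 + 8 + 10 = 34.
Step 3: U_X = R1 - n1(n1+1)/2 = 34 - 7*8/2 = 34 - 28 = 6.
       U_Y = n1*n2 - U_X = 42 - 6 = 36.
Step 4: No ties, so the exact null distribution of U (based on enumerating the C(13,7) = 1716 equally likely rank assignments) gives the two-sided p-value.
Step 5: p-value = 0.034965; compare to alpha = 0.05. reject H0.

U_X = 6, p = 0.034965, reject H0 at alpha = 0.05.


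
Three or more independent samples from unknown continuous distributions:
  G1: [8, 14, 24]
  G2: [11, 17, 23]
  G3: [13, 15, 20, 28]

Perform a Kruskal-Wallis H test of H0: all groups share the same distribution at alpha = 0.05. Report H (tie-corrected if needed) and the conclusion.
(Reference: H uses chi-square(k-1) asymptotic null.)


Step 1: Combine all N = 10 observations and assign midranks.
sorted (value, group, rank): (8,G1,1), (11,G2,2), (13,G3,3), (14,G1,4), (15,G3,5), (17,G2,6), (20,G3,7), (23,G2,8), (24,G1,9), (28,G3,10)
Step 2: Sum ranks within each group.
R_1 = 14 (n_1 = 3)
R_2 = 16 (n_2 = 3)
R_3 = 25 (n_3 = 4)
Step 3: H = 12/(N(N+1)) * sum(R_i^2/n_i) - 3(N+1)
     = 12/(10*11) * (14^2/3 + 16^2/3 + 25^2/4) - 3*11
     = 0.109091 * 306.917 - 33
     = 0.481818.
Step 4: No ties, so H is used without correction.
Step 5: Under H0, H ~ chi^2(2); p-value = 0.785913.
Step 6: alpha = 0.05. fail to reject H0.

H = 0.4818, df = 2, p = 0.785913, fail to reject H0.


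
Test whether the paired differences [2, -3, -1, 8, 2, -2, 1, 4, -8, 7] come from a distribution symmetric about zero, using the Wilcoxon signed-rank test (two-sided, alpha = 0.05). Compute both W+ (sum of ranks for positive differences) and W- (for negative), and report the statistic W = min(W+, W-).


Step 1: Drop any zero differences (none here) and take |d_i|.
|d| = [2, 3, 1, 8, 2, 2, 1, 4, 8, 7]
Step 2: Midrank |d_i| (ties get averaged ranks).
ranks: |2|->4, |3|->6, |1|->1.5, |8|->9.5, |2|->4, |2|->4, |1|->1.5, |4|->7, |8|->9.5, |7|->8
Step 3: Attach original signs; sum ranks with positive sign and with negative sign.
W+ = 4 + 9.5 + 4 + 1.5 + 7 + 8 = 34
W- = 6 + 1.5 + 4 + 9.5 = 21
(Check: W+ + W- = 55 should equal n(n+1)/2 = 55.)
Step 4: Test statistic W = min(W+, W-) = 21.
Step 5: Ties in |d|, so use the tie-corrected normal approximation.
        E[W] = n(n+1)/4 = 10*11/4 = 27.5.
        Tie groups: |d|=1 (t=2), |d|=2 (t=3), |d|=8 (t=2); sum(t^3 - t) = 36.
        Var[W] = n(n+1)(2n+1)/24 - sum(t^3-t)/48 = 2310/24 - 36/48 = 95.5.
        z = (W - E[W]) / sqrt(Var[W]) = (21 - 27.5) / 9.7724 = -0.6651.
        Two-sided p = 2*Phi(z) = 0.505962.
Step 6: alpha = 0.05. fail to reject H0.

W+ = 34, W- = 21, W = min = 21, p = 0.505962, fail to reject H0.


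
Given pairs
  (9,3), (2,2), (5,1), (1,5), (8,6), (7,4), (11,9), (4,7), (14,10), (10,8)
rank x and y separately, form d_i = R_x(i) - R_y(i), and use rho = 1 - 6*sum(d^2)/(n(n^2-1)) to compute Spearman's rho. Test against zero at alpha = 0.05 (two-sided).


Step 1: Rank x and y separately (midranks; no ties here).
rank(x): 9->7, 2->2, 5->4, 1->1, 8->6, 7->5, 11->9, 4->3, 14->10, 10->8
rank(y): 3->3, 2->2, 1->1, 5->5, 6->6, 4->4, 9->9, 7->7, 10->10, 8->8
Step 2: d_i = R_x(i) - R_y(i); compute d_i^2.
  (7-3)^2=16, (2-2)^2=0, (4-1)^2=9, (1-5)^2=16, (6-6)^2=0, (5-4)^2=1, (9-9)^2=0, (3-7)^2=16, (10-10)^2=0, (8-8)^2=0
sum(d^2) = 58.
Step 3: rho = 1 - 6*58 / (10*(10^2 - 1)) = 1 - 348/990 = 0.648485.
Step 4: Under H0, t = rho * sqrt((n-2)/(1-rho^2)) = 2.4095 ~ t(8).
Step 5: Two-sided p-value from the t-distribution with 8 df = 0.042540.
Step 6: alpha = 0.05. reject H0.

rho = 0.6485, p = 0.042540, reject H0 at alpha = 0.05.


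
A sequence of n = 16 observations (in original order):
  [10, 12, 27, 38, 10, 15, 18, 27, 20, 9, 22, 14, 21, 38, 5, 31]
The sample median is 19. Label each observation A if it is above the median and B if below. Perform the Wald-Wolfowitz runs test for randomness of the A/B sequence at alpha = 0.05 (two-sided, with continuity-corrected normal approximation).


Step 1: Compute median = 19; label A = above, B = below.
Labels in order: BBAABBBAABABAABA  (n_A = 8, n_B = 8)
Step 2: Count runs R = 10.
Step 3: Under H0 (random ordering), E[R] = 2*n_A*n_B/(n_A+n_B) + 1 = 2*8*8/16 + 1 = 9.0000.
        Var[R] = 2*n_A*n_B*(2*n_A*n_B - n_A - n_B) / ((n_A+n_B)^2 * (n_A+n_B-1)) = 14336/3840 = 3.7333.
        SD[R] = 1.9322.
Step 4: Continuity-corrected z = (R - 0.5 - E[R]) / SD[R] = (10 - 0.5 - 9.0000) / 1.9322 = 0.2588.
Step 5: Two-sided p-value via normal approximation = 2*(1 - Phi(|z|)) = 0.795809.
Step 6: alpha = 0.05. fail to reject H0.

R = 10, z = 0.2588, p = 0.795809, fail to reject H0.


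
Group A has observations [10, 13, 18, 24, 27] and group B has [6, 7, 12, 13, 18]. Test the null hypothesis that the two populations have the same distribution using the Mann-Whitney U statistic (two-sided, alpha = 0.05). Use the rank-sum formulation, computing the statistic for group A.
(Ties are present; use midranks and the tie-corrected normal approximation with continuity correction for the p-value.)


Step 1: Combine and sort all 10 observations; assign midranks.
sorted (value, group): (6,Y), (7,Y), (10,X), (12,Y), (13,X), (13,Y), (18,X), (18,Y), (24,X), (27,X)
ranks: 6->1, 7->2, 10->3, 12->4, 13->5.5, 13->5.5, 18->7.5, 18->7.5, 24->9, 27->10
Step 2: Rank sum for X: R1 = 3 + 5.5 + 7.5 + 9 + 10 = 35.
Step 3: U_X = R1 - n1(n1+1)/2 = 35 - 5*6/2 = 35 - 15 = 20.
       U_Y = n1*n2 - U_X = 25 - 20 = 5.
Step 4: Ties are present, so use the tie-corrected normal approximation (with continuity correction) for the p-value.
Step 5: p-value = 0.141238; compare to alpha = 0.05. fail to reject H0.

U_X = 20, p = 0.141238, fail to reject H0 at alpha = 0.05.


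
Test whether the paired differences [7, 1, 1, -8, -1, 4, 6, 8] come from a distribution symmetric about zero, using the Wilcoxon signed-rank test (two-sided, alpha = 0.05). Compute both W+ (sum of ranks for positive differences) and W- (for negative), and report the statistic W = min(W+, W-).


Step 1: Drop any zero differences (none here) and take |d_i|.
|d| = [7, 1, 1, 8, 1, 4, 6, 8]
Step 2: Midrank |d_i| (ties get averaged ranks).
ranks: |7|->6, |1|->2, |1|->2, |8|->7.5, |1|->2, |4|->4, |6|->5, |8|->7.5
Step 3: Attach original signs; sum ranks with positive sign and with negative sign.
W+ = 6 + 2 + 2 + 4 + 5 + 7.5 = 26.5
W- = 7.5 + 2 = 9.5
(Check: W+ + W- = 36 should equal n(n+1)/2 = 36.)
Step 4: Test statistic W = min(W+, W-) = 9.5.
Step 5: Ties in |d|, so use the tie-corrected normal approximation.
        E[W] = n(n+1)/4 = 8*9/4 = 18.
        Tie groups: |d|=1 (t=3), |d|=8 (t=2); sum(t^3 - t) = 30.
        Var[W] = n(n+1)(2n+1)/24 - sum(t^3-t)/48 = 1224/24 - 30/48 = 50.375.
        z = (W - E[W]) / sqrt(Var[W]) = (9.5 - 18) / 7.0975 = -1.1976.
        Two-sided p = 2*Phi(z) = 0.231073.
Step 6: alpha = 0.05. fail to reject H0.

W+ = 26.5, W- = 9.5, W = min = 9.5, p = 0.231073, fail to reject H0.


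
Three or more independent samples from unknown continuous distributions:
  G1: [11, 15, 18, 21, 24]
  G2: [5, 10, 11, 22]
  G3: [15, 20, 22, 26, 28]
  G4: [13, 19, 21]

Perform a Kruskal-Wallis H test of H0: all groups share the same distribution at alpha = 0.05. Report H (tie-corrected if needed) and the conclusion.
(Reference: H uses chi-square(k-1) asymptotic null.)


Step 1: Combine all N = 17 observations and assign midranks.
sorted (value, group, rank): (5,G2,1), (10,G2,2), (11,G1,3.5), (11,G2,3.5), (13,G4,5), (15,G1,6.5), (15,G3,6.5), (18,G1,8), (19,G4,9), (20,G3,10), (21,G1,11.5), (21,G4,11.5), (22,G2,13.5), (22,G3,13.5), (24,G1,15), (26,G3,16), (28,G3,17)
Step 2: Sum ranks within each group.
R_1 = 44.5 (n_1 = 5)
R_2 = 20 (n_2 = 4)
R_3 = 63 (n_3 = 5)
R_4 = 25.5 (n_4 = 3)
Step 3: H = 12/(N(N+1)) * sum(R_i^2/n_i) - 3(N+1)
     = 12/(17*18) * (44.5^2/5 + 20^2/4 + 63^2/5 + 25.5^2/3) - 3*18
     = 0.039216 * 1506.6 - 54
     = 5.082353.
Step 4: Ties present; correction factor C = 1 - 24/(17^3 - 17) = 0.995098. Corrected H = 5.082353 / 0.995098 = 5.107389.
Step 5: Under H0, H ~ chi^2(3); p-value = 0.164100.
Step 6: alpha = 0.05. fail to reject H0.

H = 5.1074, df = 3, p = 0.164100, fail to reject H0.


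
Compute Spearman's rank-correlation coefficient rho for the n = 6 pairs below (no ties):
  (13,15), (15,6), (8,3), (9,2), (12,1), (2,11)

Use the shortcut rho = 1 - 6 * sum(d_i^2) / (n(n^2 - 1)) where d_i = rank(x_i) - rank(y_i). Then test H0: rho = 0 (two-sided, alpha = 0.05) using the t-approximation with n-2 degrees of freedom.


Step 1: Rank x and y separately (midranks; no ties here).
rank(x): 13->5, 15->6, 8->2, 9->3, 12->4, 2->1
rank(y): 15->6, 6->4, 3->3, 2->2, 1->1, 11->5
Step 2: d_i = R_x(i) - R_y(i); compute d_i^2.
  (5-6)^2=1, (6-4)^2=4, (2-3)^2=1, (3-2)^2=1, (4-1)^2=9, (1-5)^2=16
sum(d^2) = 32.
Step 3: rho = 1 - 6*32 / (6*(6^2 - 1)) = 1 - 192/210 = 0.085714.
Step 4: Under H0, t = rho * sqrt((n-2)/(1-rho^2)) = 0.1721 ~ t(4).
Step 5: Two-sided p-value from the t-distribution with 4 df = 0.871743.
Step 6: alpha = 0.05. fail to reject H0.

rho = 0.0857, p = 0.871743, fail to reject H0 at alpha = 0.05.


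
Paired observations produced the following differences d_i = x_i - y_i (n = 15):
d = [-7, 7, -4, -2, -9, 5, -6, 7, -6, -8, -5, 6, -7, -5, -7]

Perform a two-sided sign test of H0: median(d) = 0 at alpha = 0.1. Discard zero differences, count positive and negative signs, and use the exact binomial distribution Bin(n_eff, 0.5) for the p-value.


Step 1: Discard zero differences. Original n = 15; n_eff = number of nonzero differences = 15.
Nonzero differences (with sign): -7, +7, -4, -2, -9, +5, -6, +7, -6, -8, -5, +6, -7, -5, -7
Step 2: Count signs: positive = 4, negative = 11.
Step 3: Under H0: P(positive) = 0.5, so the number of positives S ~ Bin(15, 0.5).
Step 4: Two-sided exact p-value = sum of Bin(15,0.5) probabilities at or below the observed probability = 0.118469.
Step 5: alpha = 0.1. fail to reject H0.

n_eff = 15, pos = 4, neg = 11, p = 0.118469, fail to reject H0.


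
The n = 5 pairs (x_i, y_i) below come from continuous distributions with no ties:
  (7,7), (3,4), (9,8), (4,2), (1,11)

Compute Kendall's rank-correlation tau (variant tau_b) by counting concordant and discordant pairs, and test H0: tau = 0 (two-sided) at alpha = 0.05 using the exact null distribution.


Step 1: Enumerate the 10 unordered pairs (i,j) with i<j and classify each by sign(x_j-x_i) * sign(y_j-y_i).
  (1,2):dx=-4,dy=-3->C; (1,3):dx=+2,dy=+1->C; (1,4):dx=-3,dy=-5->C; (1,5):dx=-6,dy=+4->D
  (2,3):dx=+6,dy=+4->C; (2,4):dx=+1,dy=-2->D; (2,5):dx=-2,dy=+7->D; (3,4):dx=-5,dy=-6->C
  (3,5):dx=-8,dy=+3->D; (4,5):dx=-3,dy=+9->D
Step 2: C = 5, D = 5, total pairs = 10.
Step 3: tau = (C - D)/(n(n-1)/2) = (5 - 5)/10 = 0.000000.
Step 4: Exact two-sided p-value (enumerate n! = 120 permutations of y under H0): p = 1.000000.
Step 5: alpha = 0.05. fail to reject H0.

tau_b = 0.0000 (C=5, D=5), p = 1.000000, fail to reject H0.


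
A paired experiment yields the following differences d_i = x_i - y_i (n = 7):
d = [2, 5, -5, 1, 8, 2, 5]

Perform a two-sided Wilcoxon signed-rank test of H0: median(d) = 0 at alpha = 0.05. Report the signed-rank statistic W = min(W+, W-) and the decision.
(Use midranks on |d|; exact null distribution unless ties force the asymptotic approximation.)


Step 1: Drop any zero differences (none here) and take |d_i|.
|d| = [2, 5, 5, 1, 8, 2, 5]
Step 2: Midrank |d_i| (ties get averaged ranks).
ranks: |2|->2.5, |5|->5, |5|->5, |1|->1, |8|->7, |2|->2.5, |5|->5
Step 3: Attach original signs; sum ranks with positive sign and with negative sign.
W+ = 2.5 + 5 + 1 + 7 + 2.5 + 5 = 23
W- = 5 = 5
(Check: W+ + W- = 28 should equal n(n+1)/2 = 28.)
Step 4: Test statistic W = min(W+, W-) = 5.
Step 5: Ties in |d|, so use the tie-corrected normal approximation.
        E[W] = n(n+1)/4 = 7*8/4 = 14.
        Tie groups: |d|=2 (t=2), |d|=5 (t=3); sum(t^3 - t) = 30.
        Var[W] = n(n+1)(2n+1)/24 - sum(t^3-t)/48 = 840/24 - 30/48 = 34.375.
        z = (W - E[W]) / sqrt(Var[W]) = (5 - 14) / 5.8630 = -1.5350.
        Two-sided p = 2*Phi(z) = 0.124773.
Step 6: alpha = 0.05. fail to reject H0.

W+ = 23, W- = 5, W = min = 5, p = 0.124773, fail to reject H0.


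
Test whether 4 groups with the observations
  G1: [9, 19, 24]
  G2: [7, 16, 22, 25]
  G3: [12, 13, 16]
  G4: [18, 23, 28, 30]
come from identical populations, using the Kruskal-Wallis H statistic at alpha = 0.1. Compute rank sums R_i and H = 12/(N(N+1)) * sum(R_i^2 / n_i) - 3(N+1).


Step 1: Combine all N = 14 observations and assign midranks.
sorted (value, group, rank): (7,G2,1), (9,G1,2), (12,G3,3), (13,G3,4), (16,G2,5.5), (16,G3,5.5), (18,G4,7), (19,G1,8), (22,G2,9), (23,G4,10), (24,G1,11), (25,G2,12), (28,G4,13), (30,G4,14)
Step 2: Sum ranks within each group.
R_1 = 21 (n_1 = 3)
R_2 = 27.5 (n_2 = 4)
R_3 = 12.5 (n_3 = 3)
R_4 = 44 (n_4 = 4)
Step 3: H = 12/(N(N+1)) * sum(R_i^2/n_i) - 3(N+1)
     = 12/(14*15) * (21^2/3 + 27.5^2/4 + 12.5^2/3 + 44^2/4) - 3*15
     = 0.057143 * 872.146 - 45
     = 4.836905.
Step 4: Ties present; correction factor C = 1 - 6/(14^3 - 14) = 0.997802. Corrected H = 4.836905 / 0.997802 = 4.847559.
Step 5: Under H0, H ~ chi^2(3); p-value = 0.183306.
Step 6: alpha = 0.1. fail to reject H0.

H = 4.8476, df = 3, p = 0.183306, fail to reject H0.


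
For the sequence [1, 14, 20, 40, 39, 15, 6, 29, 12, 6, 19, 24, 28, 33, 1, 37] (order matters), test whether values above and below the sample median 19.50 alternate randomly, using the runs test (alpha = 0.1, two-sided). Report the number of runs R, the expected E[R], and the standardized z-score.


Step 1: Compute median = 19.50; label A = above, B = below.
Labels in order: BBAAABBABBBAAABA  (n_A = 8, n_B = 8)
Step 2: Count runs R = 8.
Step 3: Under H0 (random ordering), E[R] = 2*n_A*n_B/(n_A+n_B) + 1 = 2*8*8/16 + 1 = 9.0000.
        Var[R] = 2*n_A*n_B*(2*n_A*n_B - n_A - n_B) / ((n_A+n_B)^2 * (n_A+n_B-1)) = 14336/3840 = 3.7333.
        SD[R] = 1.9322.
Step 4: Continuity-corrected z = (R + 0.5 - E[R]) / SD[R] = (8 + 0.5 - 9.0000) / 1.9322 = -0.2588.
Step 5: Two-sided p-value via normal approximation = 2*(1 - Phi(|z|)) = 0.795809.
Step 6: alpha = 0.1. fail to reject H0.

R = 8, z = -0.2588, p = 0.795809, fail to reject H0.


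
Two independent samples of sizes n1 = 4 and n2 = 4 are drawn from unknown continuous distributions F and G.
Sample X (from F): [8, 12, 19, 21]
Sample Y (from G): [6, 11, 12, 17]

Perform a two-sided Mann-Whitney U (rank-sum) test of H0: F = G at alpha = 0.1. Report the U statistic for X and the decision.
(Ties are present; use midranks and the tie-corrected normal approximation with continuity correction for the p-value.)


Step 1: Combine and sort all 8 observations; assign midranks.
sorted (value, group): (6,Y), (8,X), (11,Y), (12,X), (12,Y), (17,Y), (19,X), (21,X)
ranks: 6->1, 8->2, 11->3, 12->4.5, 12->4.5, 17->6, 19->7, 21->8
Step 2: Rank sum for X: R1 = 2 + 4.5 + 7 + 8 = 21.5.
Step 3: U_X = R1 - n1(n1+1)/2 = 21.5 - 4*5/2 = 21.5 - 10 = 11.5.
       U_Y = n1*n2 - U_X = 16 - 11.5 = 4.5.
Step 4: Ties are present, so use the tie-corrected normal approximation (with continuity correction) for the p-value.
Step 5: p-value = 0.383630; compare to alpha = 0.1. fail to reject H0.

U_X = 11.5, p = 0.383630, fail to reject H0 at alpha = 0.1.


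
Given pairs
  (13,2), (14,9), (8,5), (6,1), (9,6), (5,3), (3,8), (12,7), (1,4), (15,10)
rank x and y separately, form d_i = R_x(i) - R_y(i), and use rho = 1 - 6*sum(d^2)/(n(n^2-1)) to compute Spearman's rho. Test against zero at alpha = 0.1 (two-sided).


Step 1: Rank x and y separately (midranks; no ties here).
rank(x): 13->8, 14->9, 8->5, 6->4, 9->6, 5->3, 3->2, 12->7, 1->1, 15->10
rank(y): 2->2, 9->9, 5->5, 1->1, 6->6, 3->3, 8->8, 7->7, 4->4, 10->10
Step 2: d_i = R_x(i) - R_y(i); compute d_i^2.
  (8-2)^2=36, (9-9)^2=0, (5-5)^2=0, (4-1)^2=9, (6-6)^2=0, (3-3)^2=0, (2-8)^2=36, (7-7)^2=0, (1-4)^2=9, (10-10)^2=0
sum(d^2) = 90.
Step 3: rho = 1 - 6*90 / (10*(10^2 - 1)) = 1 - 540/990 = 0.454545.
Step 4: Under H0, t = rho * sqrt((n-2)/(1-rho^2)) = 1.4434 ~ t(8).
Step 5: Two-sided p-value from the t-distribution with 8 df = 0.186905.
Step 6: alpha = 0.1. fail to reject H0.

rho = 0.4545, p = 0.186905, fail to reject H0 at alpha = 0.1.


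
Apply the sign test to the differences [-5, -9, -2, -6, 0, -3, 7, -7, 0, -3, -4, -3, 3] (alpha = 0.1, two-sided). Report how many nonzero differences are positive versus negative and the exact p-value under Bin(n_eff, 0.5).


Step 1: Discard zero differences. Original n = 13; n_eff = number of nonzero differences = 11.
Nonzero differences (with sign): -5, -9, -2, -6, -3, +7, -7, -3, -4, -3, +3
Step 2: Count signs: positive = 2, negative = 9.
Step 3: Under H0: P(positive) = 0.5, so the number of positives S ~ Bin(11, 0.5).
Step 4: Two-sided exact p-value = sum of Bin(11,0.5) probabilities at or below the observed probability = 0.065430.
Step 5: alpha = 0.1. reject H0.

n_eff = 11, pos = 2, neg = 9, p = 0.065430, reject H0.


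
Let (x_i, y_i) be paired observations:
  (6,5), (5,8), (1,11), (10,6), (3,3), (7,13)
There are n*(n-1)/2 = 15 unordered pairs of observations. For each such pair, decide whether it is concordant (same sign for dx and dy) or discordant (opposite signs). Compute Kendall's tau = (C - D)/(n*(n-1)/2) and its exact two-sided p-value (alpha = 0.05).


Step 1: Enumerate the 15 unordered pairs (i,j) with i<j and classify each by sign(x_j-x_i) * sign(y_j-y_i).
  (1,2):dx=-1,dy=+3->D; (1,3):dx=-5,dy=+6->D; (1,4):dx=+4,dy=+1->C; (1,5):dx=-3,dy=-2->C
  (1,6):dx=+1,dy=+8->C; (2,3):dx=-4,dy=+3->D; (2,4):dx=+5,dy=-2->D; (2,5):dx=-2,dy=-5->C
  (2,6):dx=+2,dy=+5->C; (3,4):dx=+9,dy=-5->D; (3,5):dx=+2,dy=-8->D; (3,6):dx=+6,dy=+2->C
  (4,5):dx=-7,dy=-3->C; (4,6):dx=-3,dy=+7->D; (5,6):dx=+4,dy=+10->C
Step 2: C = 8, D = 7, total pairs = 15.
Step 3: tau = (C - D)/(n(n-1)/2) = (8 - 7)/15 = 0.066667.
Step 4: Exact two-sided p-value (enumerate n! = 720 permutations of y under H0): p = 1.000000.
Step 5: alpha = 0.05. fail to reject H0.

tau_b = 0.0667 (C=8, D=7), p = 1.000000, fail to reject H0.


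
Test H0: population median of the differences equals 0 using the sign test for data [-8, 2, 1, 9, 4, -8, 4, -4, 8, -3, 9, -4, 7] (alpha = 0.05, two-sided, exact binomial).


Step 1: Discard zero differences. Original n = 13; n_eff = number of nonzero differences = 13.
Nonzero differences (with sign): -8, +2, +1, +9, +4, -8, +4, -4, +8, -3, +9, -4, +7
Step 2: Count signs: positive = 8, negative = 5.
Step 3: Under H0: P(positive) = 0.5, so the number of positives S ~ Bin(13, 0.5).
Step 4: Two-sided exact p-value = sum of Bin(13,0.5) probabilities at or below the observed probability = 0.581055.
Step 5: alpha = 0.05. fail to reject H0.

n_eff = 13, pos = 8, neg = 5, p = 0.581055, fail to reject H0.


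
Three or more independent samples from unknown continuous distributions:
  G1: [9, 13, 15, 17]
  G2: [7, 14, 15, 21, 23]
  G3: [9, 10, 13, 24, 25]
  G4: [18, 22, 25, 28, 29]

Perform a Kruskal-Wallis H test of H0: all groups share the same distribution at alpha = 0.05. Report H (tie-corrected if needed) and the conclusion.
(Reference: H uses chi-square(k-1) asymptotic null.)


Step 1: Combine all N = 19 observations and assign midranks.
sorted (value, group, rank): (7,G2,1), (9,G1,2.5), (9,G3,2.5), (10,G3,4), (13,G1,5.5), (13,G3,5.5), (14,G2,7), (15,G1,8.5), (15,G2,8.5), (17,G1,10), (18,G4,11), (21,G2,12), (22,G4,13), (23,G2,14), (24,G3,15), (25,G3,16.5), (25,G4,16.5), (28,G4,18), (29,G4,19)
Step 2: Sum ranks within each group.
R_1 = 26.5 (n_1 = 4)
R_2 = 42.5 (n_2 = 5)
R_3 = 43.5 (n_3 = 5)
R_4 = 77.5 (n_4 = 5)
Step 3: H = 12/(N(N+1)) * sum(R_i^2/n_i) - 3(N+1)
     = 12/(19*20) * (26.5^2/4 + 42.5^2/5 + 43.5^2/5 + 77.5^2/5) - 3*20
     = 0.031579 * 2116.51 - 60
     = 6.837237.
Step 4: Ties present; correction factor C = 1 - 24/(19^3 - 19) = 0.996491. Corrected H = 6.837237 / 0.996491 = 6.861312.
Step 5: Under H0, H ~ chi^2(3); p-value = 0.076452.
Step 6: alpha = 0.05. fail to reject H0.

H = 6.8613, df = 3, p = 0.076452, fail to reject H0.


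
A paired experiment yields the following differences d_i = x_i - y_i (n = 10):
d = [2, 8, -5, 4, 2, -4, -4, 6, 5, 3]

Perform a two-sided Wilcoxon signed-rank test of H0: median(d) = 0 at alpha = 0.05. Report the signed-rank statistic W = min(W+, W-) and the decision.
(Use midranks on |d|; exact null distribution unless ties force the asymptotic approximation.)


Step 1: Drop any zero differences (none here) and take |d_i|.
|d| = [2, 8, 5, 4, 2, 4, 4, 6, 5, 3]
Step 2: Midrank |d_i| (ties get averaged ranks).
ranks: |2|->1.5, |8|->10, |5|->7.5, |4|->5, |2|->1.5, |4|->5, |4|->5, |6|->9, |5|->7.5, |3|->3
Step 3: Attach original signs; sum ranks with positive sign and with negative sign.
W+ = 1.5 + 10 + 5 + 1.5 + 9 + 7.5 + 3 = 37.5
W- = 7.5 + 5 + 5 = 17.5
(Check: W+ + W- = 55 should equal n(n+1)/2 = 55.)
Step 4: Test statistic W = min(W+, W-) = 17.5.
Step 5: Ties in |d|, so use the tie-corrected normal approximation.
        E[W] = n(n+1)/4 = 10*11/4 = 27.5.
        Tie groups: |d|=2 (t=2), |d|=4 (t=3), |d|=5 (t=2); sum(t^3 - t) = 36.
        Var[W] = n(n+1)(2n+1)/24 - sum(t^3-t)/48 = 2310/24 - 36/48 = 95.5.
        z = (W - E[W]) / sqrt(Var[W]) = (17.5 - 27.5) / 9.7724 = -1.0233.
        Two-sided p = 2*Phi(z) = 0.306171.
Step 6: alpha = 0.05. fail to reject H0.

W+ = 37.5, W- = 17.5, W = min = 17.5, p = 0.306171, fail to reject H0.


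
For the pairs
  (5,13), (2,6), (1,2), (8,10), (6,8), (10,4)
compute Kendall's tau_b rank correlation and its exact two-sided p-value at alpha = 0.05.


Step 1: Enumerate the 15 unordered pairs (i,j) with i<j and classify each by sign(x_j-x_i) * sign(y_j-y_i).
  (1,2):dx=-3,dy=-7->C; (1,3):dx=-4,dy=-11->C; (1,4):dx=+3,dy=-3->D; (1,5):dx=+1,dy=-5->D
  (1,6):dx=+5,dy=-9->D; (2,3):dx=-1,dy=-4->C; (2,4):dx=+6,dy=+4->C; (2,5):dx=+4,dy=+2->C
  (2,6):dx=+8,dy=-2->D; (3,4):dx=+7,dy=+8->C; (3,5):dx=+5,dy=+6->C; (3,6):dx=+9,dy=+2->C
  (4,5):dx=-2,dy=-2->C; (4,6):dx=+2,dy=-6->D; (5,6):dx=+4,dy=-4->D
Step 2: C = 9, D = 6, total pairs = 15.
Step 3: tau = (C - D)/(n(n-1)/2) = (9 - 6)/15 = 0.200000.
Step 4: Exact two-sided p-value (enumerate n! = 720 permutations of y under H0): p = 0.719444.
Step 5: alpha = 0.05. fail to reject H0.

tau_b = 0.2000 (C=9, D=6), p = 0.719444, fail to reject H0.


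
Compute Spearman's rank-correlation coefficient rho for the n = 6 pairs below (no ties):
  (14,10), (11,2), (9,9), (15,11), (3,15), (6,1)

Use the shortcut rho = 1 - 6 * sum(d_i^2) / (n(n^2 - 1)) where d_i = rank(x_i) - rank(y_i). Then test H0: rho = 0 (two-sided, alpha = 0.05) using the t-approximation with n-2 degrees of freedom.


Step 1: Rank x and y separately (midranks; no ties here).
rank(x): 14->5, 11->4, 9->3, 15->6, 3->1, 6->2
rank(y): 10->4, 2->2, 9->3, 11->5, 15->6, 1->1
Step 2: d_i = R_x(i) - R_y(i); compute d_i^2.
  (5-4)^2=1, (4-2)^2=4, (3-3)^2=0, (6-5)^2=1, (1-6)^2=25, (2-1)^2=1
sum(d^2) = 32.
Step 3: rho = 1 - 6*32 / (6*(6^2 - 1)) = 1 - 192/210 = 0.085714.
Step 4: Under H0, t = rho * sqrt((n-2)/(1-rho^2)) = 0.1721 ~ t(4).
Step 5: Two-sided p-value from the t-distribution with 4 df = 0.871743.
Step 6: alpha = 0.05. fail to reject H0.

rho = 0.0857, p = 0.871743, fail to reject H0 at alpha = 0.05.


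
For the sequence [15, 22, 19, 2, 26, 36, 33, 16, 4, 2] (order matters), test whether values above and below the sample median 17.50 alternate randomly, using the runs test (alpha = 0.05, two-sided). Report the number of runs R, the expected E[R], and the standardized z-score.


Step 1: Compute median = 17.50; label A = above, B = below.
Labels in order: BAABAAABBB  (n_A = 5, n_B = 5)
Step 2: Count runs R = 5.
Step 3: Under H0 (random ordering), E[R] = 2*n_A*n_B/(n_A+n_B) + 1 = 2*5*5/10 + 1 = 6.0000.
        Var[R] = 2*n_A*n_B*(2*n_A*n_B - n_A - n_B) / ((n_A+n_B)^2 * (n_A+n_B-1)) = 2000/900 = 2.2222.
        SD[R] = 1.4907.
Step 4: Continuity-corrected z = (R + 0.5 - E[R]) / SD[R] = (5 + 0.5 - 6.0000) / 1.4907 = -0.3354.
Step 5: Two-sided p-value via normal approximation = 2*(1 - Phi(|z|)) = 0.737316.
Step 6: alpha = 0.05. fail to reject H0.

R = 5, z = -0.3354, p = 0.737316, fail to reject H0.


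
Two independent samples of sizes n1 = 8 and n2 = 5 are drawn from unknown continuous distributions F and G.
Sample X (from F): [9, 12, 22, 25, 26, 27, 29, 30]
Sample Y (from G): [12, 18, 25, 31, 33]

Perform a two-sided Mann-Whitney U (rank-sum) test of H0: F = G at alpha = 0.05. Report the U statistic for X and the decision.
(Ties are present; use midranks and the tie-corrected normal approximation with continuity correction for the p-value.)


Step 1: Combine and sort all 13 observations; assign midranks.
sorted (value, group): (9,X), (12,X), (12,Y), (18,Y), (22,X), (25,X), (25,Y), (26,X), (27,X), (29,X), (30,X), (31,Y), (33,Y)
ranks: 9->1, 12->2.5, 12->2.5, 18->4, 22->5, 25->6.5, 25->6.5, 26->8, 27->9, 29->10, 30->11, 31->12, 33->13
Step 2: Rank sum for X: R1 = 1 + 2.5 + 5 + 6.5 + 8 + 9 + 10 + 11 = 53.
Step 3: U_X = R1 - n1(n1+1)/2 = 53 - 8*9/2 = 53 - 36 = 17.
       U_Y = n1*n2 - U_X = 40 - 17 = 23.
Step 4: Ties are present, so use the tie-corrected normal approximation (with continuity correction) for the p-value.
Step 5: p-value = 0.713640; compare to alpha = 0.05. fail to reject H0.

U_X = 17, p = 0.713640, fail to reject H0 at alpha = 0.05.


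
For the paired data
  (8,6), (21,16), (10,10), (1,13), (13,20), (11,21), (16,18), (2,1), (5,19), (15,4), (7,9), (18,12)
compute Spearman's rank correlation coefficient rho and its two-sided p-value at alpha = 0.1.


Step 1: Rank x and y separately (midranks; no ties here).
rank(x): 8->5, 21->12, 10->6, 1->1, 13->8, 11->7, 16->10, 2->2, 5->3, 15->9, 7->4, 18->11
rank(y): 6->3, 16->8, 10->5, 13->7, 20->11, 21->12, 18->9, 1->1, 19->10, 4->2, 9->4, 12->6
Step 2: d_i = R_x(i) - R_y(i); compute d_i^2.
  (5-3)^2=4, (12-8)^2=16, (6-5)^2=1, (1-7)^2=36, (8-11)^2=9, (7-12)^2=25, (10-9)^2=1, (2-1)^2=1, (3-10)^2=49, (9-2)^2=49, (4-4)^2=0, (11-6)^2=25
sum(d^2) = 216.
Step 3: rho = 1 - 6*216 / (12*(12^2 - 1)) = 1 - 1296/1716 = 0.244755.
Step 4: Under H0, t = rho * sqrt((n-2)/(1-rho^2)) = 0.7983 ~ t(10).
Step 5: Two-sided p-value from the t-distribution with 10 df = 0.443262.
Step 6: alpha = 0.1. fail to reject H0.

rho = 0.2448, p = 0.443262, fail to reject H0 at alpha = 0.1.


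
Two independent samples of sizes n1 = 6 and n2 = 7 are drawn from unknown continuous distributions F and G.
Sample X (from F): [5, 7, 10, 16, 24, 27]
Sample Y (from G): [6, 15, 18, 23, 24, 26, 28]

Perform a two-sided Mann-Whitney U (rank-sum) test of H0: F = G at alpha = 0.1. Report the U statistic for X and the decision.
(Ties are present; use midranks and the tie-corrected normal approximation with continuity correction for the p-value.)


Step 1: Combine and sort all 13 observations; assign midranks.
sorted (value, group): (5,X), (6,Y), (7,X), (10,X), (15,Y), (16,X), (18,Y), (23,Y), (24,X), (24,Y), (26,Y), (27,X), (28,Y)
ranks: 5->1, 6->2, 7->3, 10->4, 15->5, 16->6, 18->7, 23->8, 24->9.5, 24->9.5, 26->11, 27->12, 28->13
Step 2: Rank sum for X: R1 = 1 + 3 + 4 + 6 + 9.5 + 12 = 35.5.
Step 3: U_X = R1 - n1(n1+1)/2 = 35.5 - 6*7/2 = 35.5 - 21 = 14.5.
       U_Y = n1*n2 - U_X = 42 - 14.5 = 27.5.
Step 4: Ties are present, so use the tie-corrected normal approximation (with continuity correction) for the p-value.
Step 5: p-value = 0.390714; compare to alpha = 0.1. fail to reject H0.

U_X = 14.5, p = 0.390714, fail to reject H0 at alpha = 0.1.


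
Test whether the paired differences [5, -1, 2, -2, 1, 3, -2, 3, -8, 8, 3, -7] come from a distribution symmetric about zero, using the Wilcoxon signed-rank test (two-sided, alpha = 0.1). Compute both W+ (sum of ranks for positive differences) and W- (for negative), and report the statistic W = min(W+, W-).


Step 1: Drop any zero differences (none here) and take |d_i|.
|d| = [5, 1, 2, 2, 1, 3, 2, 3, 8, 8, 3, 7]
Step 2: Midrank |d_i| (ties get averaged ranks).
ranks: |5|->9, |1|->1.5, |2|->4, |2|->4, |1|->1.5, |3|->7, |2|->4, |3|->7, |8|->11.5, |8|->11.5, |3|->7, |7|->10
Step 3: Attach original signs; sum ranks with positive sign and with negative sign.
W+ = 9 + 4 + 1.5 + 7 + 7 + 11.5 + 7 = 47
W- = 1.5 + 4 + 4 + 11.5 + 10 = 31
(Check: W+ + W- = 78 should equal n(n+1)/2 = 78.)
Step 4: Test statistic W = min(W+, W-) = 31.
Step 5: Ties in |d|, so use the tie-corrected normal approximation.
        E[W] = n(n+1)/4 = 12*13/4 = 39.
        Tie groups: |d|=1 (t=2), |d|=2 (t=3), |d|=3 (t=3), |d|=8 (t=2); sum(t^3 - t) = 60.
        Var[W] = n(n+1)(2n+1)/24 - sum(t^3-t)/48 = 3900/24 - 60/48 = 161.25.
        z = (W - E[W]) / sqrt(Var[W]) = (31 - 39) / 12.6984 = -0.6300.
        Two-sided p = 2*Phi(z) = 0.528695.
Step 6: alpha = 0.1. fail to reject H0.

W+ = 47, W- = 31, W = min = 31, p = 0.528695, fail to reject H0.


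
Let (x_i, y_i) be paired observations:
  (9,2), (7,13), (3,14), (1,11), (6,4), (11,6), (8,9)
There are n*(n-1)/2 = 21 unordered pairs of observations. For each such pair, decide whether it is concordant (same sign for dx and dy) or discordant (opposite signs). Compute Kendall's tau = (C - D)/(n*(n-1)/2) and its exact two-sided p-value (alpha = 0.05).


Step 1: Enumerate the 21 unordered pairs (i,j) with i<j and classify each by sign(x_j-x_i) * sign(y_j-y_i).
  (1,2):dx=-2,dy=+11->D; (1,3):dx=-6,dy=+12->D; (1,4):dx=-8,dy=+9->D; (1,5):dx=-3,dy=+2->D
  (1,6):dx=+2,dy=+4->C; (1,7):dx=-1,dy=+7->D; (2,3):dx=-4,dy=+1->D; (2,4):dx=-6,dy=-2->C
  (2,5):dx=-1,dy=-9->C; (2,6):dx=+4,dy=-7->D; (2,7):dx=+1,dy=-4->D; (3,4):dx=-2,dy=-3->C
  (3,5):dx=+3,dy=-10->D; (3,6):dx=+8,dy=-8->D; (3,7):dx=+5,dy=-5->D; (4,5):dx=+5,dy=-7->D
  (4,6):dx=+10,dy=-5->D; (4,7):dx=+7,dy=-2->D; (5,6):dx=+5,dy=+2->C; (5,7):dx=+2,dy=+5->C
  (6,7):dx=-3,dy=+3->D
Step 2: C = 6, D = 15, total pairs = 21.
Step 3: tau = (C - D)/(n(n-1)/2) = (6 - 15)/21 = -0.428571.
Step 4: Exact two-sided p-value (enumerate n! = 5040 permutations of y under H0): p = 0.238889.
Step 5: alpha = 0.05. fail to reject H0.

tau_b = -0.4286 (C=6, D=15), p = 0.238889, fail to reject H0.


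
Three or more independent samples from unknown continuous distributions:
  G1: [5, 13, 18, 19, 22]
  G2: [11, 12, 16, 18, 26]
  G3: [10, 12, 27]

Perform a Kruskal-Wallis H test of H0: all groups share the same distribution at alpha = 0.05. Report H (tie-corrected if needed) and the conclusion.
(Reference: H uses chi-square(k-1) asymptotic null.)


Step 1: Combine all N = 13 observations and assign midranks.
sorted (value, group, rank): (5,G1,1), (10,G3,2), (11,G2,3), (12,G2,4.5), (12,G3,4.5), (13,G1,6), (16,G2,7), (18,G1,8.5), (18,G2,8.5), (19,G1,10), (22,G1,11), (26,G2,12), (27,G3,13)
Step 2: Sum ranks within each group.
R_1 = 36.5 (n_1 = 5)
R_2 = 35 (n_2 = 5)
R_3 = 19.5 (n_3 = 3)
Step 3: H = 12/(N(N+1)) * sum(R_i^2/n_i) - 3(N+1)
     = 12/(13*14) * (36.5^2/5 + 35^2/5 + 19.5^2/3) - 3*14
     = 0.065934 * 638.2 - 42
     = 0.079121.
Step 4: Ties present; correction factor C = 1 - 12/(13^3 - 13) = 0.994505. Corrected H = 0.079121 / 0.994505 = 0.079558.
Step 5: Under H0, H ~ chi^2(2); p-value = 0.961002.
Step 6: alpha = 0.05. fail to reject H0.

H = 0.0796, df = 2, p = 0.961002, fail to reject H0.


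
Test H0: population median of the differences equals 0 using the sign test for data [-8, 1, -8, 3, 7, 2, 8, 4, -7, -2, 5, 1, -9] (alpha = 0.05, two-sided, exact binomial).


Step 1: Discard zero differences. Original n = 13; n_eff = number of nonzero differences = 13.
Nonzero differences (with sign): -8, +1, -8, +3, +7, +2, +8, +4, -7, -2, +5, +1, -9
Step 2: Count signs: positive = 8, negative = 5.
Step 3: Under H0: P(positive) = 0.5, so the number of positives S ~ Bin(13, 0.5).
Step 4: Two-sided exact p-value = sum of Bin(13,0.5) probabilities at or below the observed probability = 0.581055.
Step 5: alpha = 0.05. fail to reject H0.

n_eff = 13, pos = 8, neg = 5, p = 0.581055, fail to reject H0.


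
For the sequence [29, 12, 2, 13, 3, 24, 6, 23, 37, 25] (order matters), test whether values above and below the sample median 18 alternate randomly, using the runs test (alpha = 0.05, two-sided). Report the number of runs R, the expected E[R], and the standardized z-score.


Step 1: Compute median = 18; label A = above, B = below.
Labels in order: ABBBBABAAA  (n_A = 5, n_B = 5)
Step 2: Count runs R = 5.
Step 3: Under H0 (random ordering), E[R] = 2*n_A*n_B/(n_A+n_B) + 1 = 2*5*5/10 + 1 = 6.0000.
        Var[R] = 2*n_A*n_B*(2*n_A*n_B - n_A - n_B) / ((n_A+n_B)^2 * (n_A+n_B-1)) = 2000/900 = 2.2222.
        SD[R] = 1.4907.
Step 4: Continuity-corrected z = (R + 0.5 - E[R]) / SD[R] = (5 + 0.5 - 6.0000) / 1.4907 = -0.3354.
Step 5: Two-sided p-value via normal approximation = 2*(1 - Phi(|z|)) = 0.737316.
Step 6: alpha = 0.05. fail to reject H0.

R = 5, z = -0.3354, p = 0.737316, fail to reject H0.


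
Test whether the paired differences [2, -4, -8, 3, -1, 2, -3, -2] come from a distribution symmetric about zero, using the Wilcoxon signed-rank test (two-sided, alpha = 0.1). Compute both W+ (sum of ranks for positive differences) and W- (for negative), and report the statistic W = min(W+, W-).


Step 1: Drop any zero differences (none here) and take |d_i|.
|d| = [2, 4, 8, 3, 1, 2, 3, 2]
Step 2: Midrank |d_i| (ties get averaged ranks).
ranks: |2|->3, |4|->7, |8|->8, |3|->5.5, |1|->1, |2|->3, |3|->5.5, |2|->3
Step 3: Attach original signs; sum ranks with positive sign and with negative sign.
W+ = 3 + 5.5 + 3 = 11.5
W- = 7 + 8 + 1 + 5.5 + 3 = 24.5
(Check: W+ + W- = 36 should equal n(n+1)/2 = 36.)
Step 4: Test statistic W = min(W+, W-) = 11.5.
Step 5: Ties in |d|, so use the tie-corrected normal approximation.
        E[W] = n(n+1)/4 = 8*9/4 = 18.
        Tie groups: |d|=2 (t=3), |d|=3 (t=2); sum(t^3 - t) = 30.
        Var[W] = n(n+1)(2n+1)/24 - sum(t^3-t)/48 = 1224/24 - 30/48 = 50.375.
        z = (W - E[W]) / sqrt(Var[W]) = (11.5 - 18) / 7.0975 = -0.9158.
        Two-sided p = 2*Phi(z) = 0.359766.
Step 6: alpha = 0.1. fail to reject H0.

W+ = 11.5, W- = 24.5, W = min = 11.5, p = 0.359766, fail to reject H0.


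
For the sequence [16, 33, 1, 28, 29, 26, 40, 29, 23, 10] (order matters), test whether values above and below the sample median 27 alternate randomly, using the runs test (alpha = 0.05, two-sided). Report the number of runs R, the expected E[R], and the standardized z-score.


Step 1: Compute median = 27; label A = above, B = below.
Labels in order: BABAABAABB  (n_A = 5, n_B = 5)
Step 2: Count runs R = 7.
Step 3: Under H0 (random ordering), E[R] = 2*n_A*n_B/(n_A+n_B) + 1 = 2*5*5/10 + 1 = 6.0000.
        Var[R] = 2*n_A*n_B*(2*n_A*n_B - n_A - n_B) / ((n_A+n_B)^2 * (n_A+n_B-1)) = 2000/900 = 2.2222.
        SD[R] = 1.4907.
Step 4: Continuity-corrected z = (R - 0.5 - E[R]) / SD[R] = (7 - 0.5 - 6.0000) / 1.4907 = 0.3354.
Step 5: Two-sided p-value via normal approximation = 2*(1 - Phi(|z|)) = 0.737316.
Step 6: alpha = 0.05. fail to reject H0.

R = 7, z = 0.3354, p = 0.737316, fail to reject H0.


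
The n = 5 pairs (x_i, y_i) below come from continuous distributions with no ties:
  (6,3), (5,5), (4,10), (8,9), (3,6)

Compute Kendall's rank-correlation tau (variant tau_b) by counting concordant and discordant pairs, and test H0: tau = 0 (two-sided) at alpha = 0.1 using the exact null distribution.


Step 1: Enumerate the 10 unordered pairs (i,j) with i<j and classify each by sign(x_j-x_i) * sign(y_j-y_i).
  (1,2):dx=-1,dy=+2->D; (1,3):dx=-2,dy=+7->D; (1,4):dx=+2,dy=+6->C; (1,5):dx=-3,dy=+3->D
  (2,3):dx=-1,dy=+5->D; (2,4):dx=+3,dy=+4->C; (2,5):dx=-2,dy=+1->D; (3,4):dx=+4,dy=-1->D
  (3,5):dx=-1,dy=-4->C; (4,5):dx=-5,dy=-3->C
Step 2: C = 4, D = 6, total pairs = 10.
Step 3: tau = (C - D)/(n(n-1)/2) = (4 - 6)/10 = -0.200000.
Step 4: Exact two-sided p-value (enumerate n! = 120 permutations of y under H0): p = 0.816667.
Step 5: alpha = 0.1. fail to reject H0.

tau_b = -0.2000 (C=4, D=6), p = 0.816667, fail to reject H0.


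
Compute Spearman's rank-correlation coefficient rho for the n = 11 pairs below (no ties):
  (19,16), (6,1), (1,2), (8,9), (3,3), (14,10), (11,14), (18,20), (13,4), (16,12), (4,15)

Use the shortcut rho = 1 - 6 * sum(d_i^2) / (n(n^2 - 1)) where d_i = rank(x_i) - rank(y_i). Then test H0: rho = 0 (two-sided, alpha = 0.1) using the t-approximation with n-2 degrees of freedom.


Step 1: Rank x and y separately (midranks; no ties here).
rank(x): 19->11, 6->4, 1->1, 8->5, 3->2, 14->8, 11->6, 18->10, 13->7, 16->9, 4->3
rank(y): 16->10, 1->1, 2->2, 9->5, 3->3, 10->6, 14->8, 20->11, 4->4, 12->7, 15->9
Step 2: d_i = R_x(i) - R_y(i); compute d_i^2.
  (11-10)^2=1, (4-1)^2=9, (1-2)^2=1, (5-5)^2=0, (2-3)^2=1, (8-6)^2=4, (6-8)^2=4, (10-11)^2=1, (7-4)^2=9, (9-7)^2=4, (3-9)^2=36
sum(d^2) = 70.
Step 3: rho = 1 - 6*70 / (11*(11^2 - 1)) = 1 - 420/1320 = 0.681818.
Step 4: Under H0, t = rho * sqrt((n-2)/(1-rho^2)) = 2.7962 ~ t(9).
Step 5: Two-sided p-value from the t-distribution with 9 df = 0.020843.
Step 6: alpha = 0.1. reject H0.

rho = 0.6818, p = 0.020843, reject H0 at alpha = 0.1.


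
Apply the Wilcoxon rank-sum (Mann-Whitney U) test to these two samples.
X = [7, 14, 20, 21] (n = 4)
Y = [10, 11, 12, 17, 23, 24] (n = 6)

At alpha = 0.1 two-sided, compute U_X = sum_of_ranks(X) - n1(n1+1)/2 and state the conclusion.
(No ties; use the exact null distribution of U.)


Step 1: Combine and sort all 10 observations; assign midranks.
sorted (value, group): (7,X), (10,Y), (11,Y), (12,Y), (14,X), (17,Y), (20,X), (21,X), (23,Y), (24,Y)
ranks: 7->1, 10->2, 11->3, 12->4, 14->5, 17->6, 20->7, 21->8, 23->9, 24->10
Step 2: Rank sum for X: R1 = 1 + 5 + 7 + 8 = 21.
Step 3: U_X = R1 - n1(n1+1)/2 = 21 - 4*5/2 = 21 - 10 = 11.
       U_Y = n1*n2 - U_X = 24 - 11 = 13.
Step 4: No ties, so the exact null distribution of U (based on enumerating the C(10,4) = 210 equally likely rank assignments) gives the two-sided p-value.
Step 5: p-value = 0.914286; compare to alpha = 0.1. fail to reject H0.

U_X = 11, p = 0.914286, fail to reject H0 at alpha = 0.1.


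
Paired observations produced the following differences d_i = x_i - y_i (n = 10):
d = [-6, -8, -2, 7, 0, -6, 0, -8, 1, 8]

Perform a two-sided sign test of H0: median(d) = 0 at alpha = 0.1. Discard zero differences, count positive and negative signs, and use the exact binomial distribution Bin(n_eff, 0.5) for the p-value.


Step 1: Discard zero differences. Original n = 10; n_eff = number of nonzero differences = 8.
Nonzero differences (with sign): -6, -8, -2, +7, -6, -8, +1, +8
Step 2: Count signs: positive = 3, negative = 5.
Step 3: Under H0: P(positive) = 0.5, so the number of positives S ~ Bin(8, 0.5).
Step 4: Two-sided exact p-value = sum of Bin(8,0.5) probabilities at or below the observed probability = 0.726562.
Step 5: alpha = 0.1. fail to reject H0.

n_eff = 8, pos = 3, neg = 5, p = 0.726562, fail to reject H0.


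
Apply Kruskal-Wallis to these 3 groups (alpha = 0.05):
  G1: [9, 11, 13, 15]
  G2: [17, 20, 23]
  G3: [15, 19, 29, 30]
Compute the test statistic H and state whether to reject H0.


Step 1: Combine all N = 11 observations and assign midranks.
sorted (value, group, rank): (9,G1,1), (11,G1,2), (13,G1,3), (15,G1,4.5), (15,G3,4.5), (17,G2,6), (19,G3,7), (20,G2,8), (23,G2,9), (29,G3,10), (30,G3,11)
Step 2: Sum ranks within each group.
R_1 = 10.5 (n_1 = 4)
R_2 = 23 (n_2 = 3)
R_3 = 32.5 (n_3 = 4)
Step 3: H = 12/(N(N+1)) * sum(R_i^2/n_i) - 3(N+1)
     = 12/(11*12) * (10.5^2/4 + 23^2/3 + 32.5^2/4) - 3*12
     = 0.090909 * 467.958 - 36
     = 6.541667.
Step 4: Ties present; correction factor C = 1 - 6/(11^3 - 11) = 0.995455. Corrected H = 6.541667 / 0.995455 = 6.571537.
Step 5: Under H0, H ~ chi^2(2); p-value = 0.037412.
Step 6: alpha = 0.05. reject H0.

H = 6.5715, df = 2, p = 0.037412, reject H0.
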